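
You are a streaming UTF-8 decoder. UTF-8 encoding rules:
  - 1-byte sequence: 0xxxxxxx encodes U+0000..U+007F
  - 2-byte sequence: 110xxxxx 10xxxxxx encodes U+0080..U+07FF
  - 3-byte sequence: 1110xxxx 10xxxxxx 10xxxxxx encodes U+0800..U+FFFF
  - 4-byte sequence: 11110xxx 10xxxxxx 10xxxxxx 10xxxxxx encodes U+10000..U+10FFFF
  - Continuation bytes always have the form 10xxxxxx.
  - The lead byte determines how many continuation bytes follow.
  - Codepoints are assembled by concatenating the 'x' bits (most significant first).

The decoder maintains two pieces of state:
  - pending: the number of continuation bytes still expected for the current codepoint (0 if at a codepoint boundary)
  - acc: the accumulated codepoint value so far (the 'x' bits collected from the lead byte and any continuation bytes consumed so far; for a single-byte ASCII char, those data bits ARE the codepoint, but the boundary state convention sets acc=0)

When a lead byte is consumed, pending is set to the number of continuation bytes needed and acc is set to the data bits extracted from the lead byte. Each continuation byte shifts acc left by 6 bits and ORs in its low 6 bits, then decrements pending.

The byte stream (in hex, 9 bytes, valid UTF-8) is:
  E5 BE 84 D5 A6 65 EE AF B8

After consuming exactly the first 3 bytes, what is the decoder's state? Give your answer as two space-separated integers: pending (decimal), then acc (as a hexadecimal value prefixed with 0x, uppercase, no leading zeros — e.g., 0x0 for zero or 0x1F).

Byte[0]=E5: 3-byte lead. pending=2, acc=0x5
Byte[1]=BE: continuation. acc=(acc<<6)|0x3E=0x17E, pending=1
Byte[2]=84: continuation. acc=(acc<<6)|0x04=0x5F84, pending=0

Answer: 0 0x5F84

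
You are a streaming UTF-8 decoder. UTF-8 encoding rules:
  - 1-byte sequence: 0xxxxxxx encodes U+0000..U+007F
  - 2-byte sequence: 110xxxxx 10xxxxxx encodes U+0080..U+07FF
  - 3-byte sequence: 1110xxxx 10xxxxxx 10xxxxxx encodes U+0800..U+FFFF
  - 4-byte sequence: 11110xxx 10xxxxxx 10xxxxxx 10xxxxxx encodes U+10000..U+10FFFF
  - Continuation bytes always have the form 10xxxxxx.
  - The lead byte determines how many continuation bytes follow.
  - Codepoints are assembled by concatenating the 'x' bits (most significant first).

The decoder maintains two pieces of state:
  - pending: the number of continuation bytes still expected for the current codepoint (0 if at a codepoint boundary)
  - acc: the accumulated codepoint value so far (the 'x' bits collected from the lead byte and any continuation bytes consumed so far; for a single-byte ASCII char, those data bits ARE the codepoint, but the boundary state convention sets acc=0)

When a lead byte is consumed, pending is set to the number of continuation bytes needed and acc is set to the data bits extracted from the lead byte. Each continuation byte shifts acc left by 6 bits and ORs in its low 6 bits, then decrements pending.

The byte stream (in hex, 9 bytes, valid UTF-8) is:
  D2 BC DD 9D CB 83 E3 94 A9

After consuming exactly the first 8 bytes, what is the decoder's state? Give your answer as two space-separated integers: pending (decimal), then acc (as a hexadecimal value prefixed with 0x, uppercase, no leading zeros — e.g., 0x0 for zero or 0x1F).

Answer: 1 0xD4

Derivation:
Byte[0]=D2: 2-byte lead. pending=1, acc=0x12
Byte[1]=BC: continuation. acc=(acc<<6)|0x3C=0x4BC, pending=0
Byte[2]=DD: 2-byte lead. pending=1, acc=0x1D
Byte[3]=9D: continuation. acc=(acc<<6)|0x1D=0x75D, pending=0
Byte[4]=CB: 2-byte lead. pending=1, acc=0xB
Byte[5]=83: continuation. acc=(acc<<6)|0x03=0x2C3, pending=0
Byte[6]=E3: 3-byte lead. pending=2, acc=0x3
Byte[7]=94: continuation. acc=(acc<<6)|0x14=0xD4, pending=1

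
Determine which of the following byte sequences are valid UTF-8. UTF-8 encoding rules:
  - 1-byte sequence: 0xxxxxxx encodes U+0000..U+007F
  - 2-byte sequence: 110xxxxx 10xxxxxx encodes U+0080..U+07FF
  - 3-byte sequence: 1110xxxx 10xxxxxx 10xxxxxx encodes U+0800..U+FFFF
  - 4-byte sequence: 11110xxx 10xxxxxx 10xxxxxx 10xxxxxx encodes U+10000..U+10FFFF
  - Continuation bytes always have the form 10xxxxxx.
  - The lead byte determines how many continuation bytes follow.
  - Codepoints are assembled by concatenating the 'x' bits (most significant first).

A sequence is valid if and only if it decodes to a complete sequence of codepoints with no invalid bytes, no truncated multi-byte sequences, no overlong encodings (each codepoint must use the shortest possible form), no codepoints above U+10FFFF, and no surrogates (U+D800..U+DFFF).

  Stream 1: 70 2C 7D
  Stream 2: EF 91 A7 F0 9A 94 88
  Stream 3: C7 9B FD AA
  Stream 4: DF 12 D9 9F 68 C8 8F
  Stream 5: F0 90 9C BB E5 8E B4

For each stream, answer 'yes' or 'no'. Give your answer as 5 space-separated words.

Answer: yes yes no no yes

Derivation:
Stream 1: decodes cleanly. VALID
Stream 2: decodes cleanly. VALID
Stream 3: error at byte offset 2. INVALID
Stream 4: error at byte offset 1. INVALID
Stream 5: decodes cleanly. VALID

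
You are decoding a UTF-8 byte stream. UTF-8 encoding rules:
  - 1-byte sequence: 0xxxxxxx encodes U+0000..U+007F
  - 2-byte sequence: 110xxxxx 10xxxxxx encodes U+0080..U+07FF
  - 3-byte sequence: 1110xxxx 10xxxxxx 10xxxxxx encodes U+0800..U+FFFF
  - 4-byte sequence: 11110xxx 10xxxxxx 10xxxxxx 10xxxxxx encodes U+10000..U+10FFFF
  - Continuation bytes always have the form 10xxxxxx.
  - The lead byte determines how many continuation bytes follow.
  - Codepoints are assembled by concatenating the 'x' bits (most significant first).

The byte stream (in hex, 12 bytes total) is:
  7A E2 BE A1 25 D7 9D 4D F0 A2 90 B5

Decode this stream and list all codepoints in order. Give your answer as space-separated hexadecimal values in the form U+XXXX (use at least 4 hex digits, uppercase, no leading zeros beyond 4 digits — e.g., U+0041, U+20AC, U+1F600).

Byte[0]=7A: 1-byte ASCII. cp=U+007A
Byte[1]=E2: 3-byte lead, need 2 cont bytes. acc=0x2
Byte[2]=BE: continuation. acc=(acc<<6)|0x3E=0xBE
Byte[3]=A1: continuation. acc=(acc<<6)|0x21=0x2FA1
Completed: cp=U+2FA1 (starts at byte 1)
Byte[4]=25: 1-byte ASCII. cp=U+0025
Byte[5]=D7: 2-byte lead, need 1 cont bytes. acc=0x17
Byte[6]=9D: continuation. acc=(acc<<6)|0x1D=0x5DD
Completed: cp=U+05DD (starts at byte 5)
Byte[7]=4D: 1-byte ASCII. cp=U+004D
Byte[8]=F0: 4-byte lead, need 3 cont bytes. acc=0x0
Byte[9]=A2: continuation. acc=(acc<<6)|0x22=0x22
Byte[10]=90: continuation. acc=(acc<<6)|0x10=0x890
Byte[11]=B5: continuation. acc=(acc<<6)|0x35=0x22435
Completed: cp=U+22435 (starts at byte 8)

Answer: U+007A U+2FA1 U+0025 U+05DD U+004D U+22435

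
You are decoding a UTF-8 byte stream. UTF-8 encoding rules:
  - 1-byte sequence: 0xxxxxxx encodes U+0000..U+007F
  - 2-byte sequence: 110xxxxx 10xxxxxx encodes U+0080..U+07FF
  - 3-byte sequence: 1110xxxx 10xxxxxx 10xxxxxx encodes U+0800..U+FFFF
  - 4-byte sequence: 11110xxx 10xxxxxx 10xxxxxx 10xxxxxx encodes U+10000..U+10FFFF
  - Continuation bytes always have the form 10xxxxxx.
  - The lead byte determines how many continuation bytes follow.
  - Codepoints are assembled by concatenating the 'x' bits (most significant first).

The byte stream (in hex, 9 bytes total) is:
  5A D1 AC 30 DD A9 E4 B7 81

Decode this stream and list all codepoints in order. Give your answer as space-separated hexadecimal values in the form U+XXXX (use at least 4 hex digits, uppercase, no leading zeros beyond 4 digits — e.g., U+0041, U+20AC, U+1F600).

Byte[0]=5A: 1-byte ASCII. cp=U+005A
Byte[1]=D1: 2-byte lead, need 1 cont bytes. acc=0x11
Byte[2]=AC: continuation. acc=(acc<<6)|0x2C=0x46C
Completed: cp=U+046C (starts at byte 1)
Byte[3]=30: 1-byte ASCII. cp=U+0030
Byte[4]=DD: 2-byte lead, need 1 cont bytes. acc=0x1D
Byte[5]=A9: continuation. acc=(acc<<6)|0x29=0x769
Completed: cp=U+0769 (starts at byte 4)
Byte[6]=E4: 3-byte lead, need 2 cont bytes. acc=0x4
Byte[7]=B7: continuation. acc=(acc<<6)|0x37=0x137
Byte[8]=81: continuation. acc=(acc<<6)|0x01=0x4DC1
Completed: cp=U+4DC1 (starts at byte 6)

Answer: U+005A U+046C U+0030 U+0769 U+4DC1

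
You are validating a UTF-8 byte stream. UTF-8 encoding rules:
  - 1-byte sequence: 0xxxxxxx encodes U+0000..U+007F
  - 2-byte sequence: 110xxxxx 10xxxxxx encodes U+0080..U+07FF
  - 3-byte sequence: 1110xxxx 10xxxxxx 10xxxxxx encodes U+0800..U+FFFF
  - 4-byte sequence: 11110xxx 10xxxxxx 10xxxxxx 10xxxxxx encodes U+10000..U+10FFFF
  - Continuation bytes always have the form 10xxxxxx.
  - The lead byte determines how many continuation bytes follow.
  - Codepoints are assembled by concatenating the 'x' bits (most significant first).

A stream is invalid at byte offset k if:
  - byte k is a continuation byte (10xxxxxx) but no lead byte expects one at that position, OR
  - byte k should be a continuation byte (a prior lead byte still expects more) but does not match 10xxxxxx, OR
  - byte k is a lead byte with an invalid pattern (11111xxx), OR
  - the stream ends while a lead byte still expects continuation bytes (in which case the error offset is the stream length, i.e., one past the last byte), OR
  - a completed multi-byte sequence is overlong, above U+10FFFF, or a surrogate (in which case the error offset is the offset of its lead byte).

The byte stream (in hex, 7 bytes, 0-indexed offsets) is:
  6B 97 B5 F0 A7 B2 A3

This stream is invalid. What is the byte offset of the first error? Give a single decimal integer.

Answer: 1

Derivation:
Byte[0]=6B: 1-byte ASCII. cp=U+006B
Byte[1]=97: INVALID lead byte (not 0xxx/110x/1110/11110)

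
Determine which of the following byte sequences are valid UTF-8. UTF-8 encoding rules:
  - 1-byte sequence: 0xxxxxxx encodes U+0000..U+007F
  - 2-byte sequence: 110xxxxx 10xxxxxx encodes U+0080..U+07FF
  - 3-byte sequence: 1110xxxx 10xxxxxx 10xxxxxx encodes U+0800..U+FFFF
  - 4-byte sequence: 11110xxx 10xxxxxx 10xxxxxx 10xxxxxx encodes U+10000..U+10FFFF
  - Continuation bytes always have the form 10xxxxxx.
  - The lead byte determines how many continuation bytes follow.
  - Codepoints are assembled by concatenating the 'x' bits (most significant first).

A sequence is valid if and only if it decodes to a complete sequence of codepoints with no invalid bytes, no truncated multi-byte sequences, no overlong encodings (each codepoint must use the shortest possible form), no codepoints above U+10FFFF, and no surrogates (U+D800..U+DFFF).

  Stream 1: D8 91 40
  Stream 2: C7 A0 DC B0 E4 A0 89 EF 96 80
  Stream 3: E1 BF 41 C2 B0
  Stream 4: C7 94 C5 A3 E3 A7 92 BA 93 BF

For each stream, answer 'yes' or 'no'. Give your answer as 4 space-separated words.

Stream 1: decodes cleanly. VALID
Stream 2: decodes cleanly. VALID
Stream 3: error at byte offset 2. INVALID
Stream 4: error at byte offset 7. INVALID

Answer: yes yes no no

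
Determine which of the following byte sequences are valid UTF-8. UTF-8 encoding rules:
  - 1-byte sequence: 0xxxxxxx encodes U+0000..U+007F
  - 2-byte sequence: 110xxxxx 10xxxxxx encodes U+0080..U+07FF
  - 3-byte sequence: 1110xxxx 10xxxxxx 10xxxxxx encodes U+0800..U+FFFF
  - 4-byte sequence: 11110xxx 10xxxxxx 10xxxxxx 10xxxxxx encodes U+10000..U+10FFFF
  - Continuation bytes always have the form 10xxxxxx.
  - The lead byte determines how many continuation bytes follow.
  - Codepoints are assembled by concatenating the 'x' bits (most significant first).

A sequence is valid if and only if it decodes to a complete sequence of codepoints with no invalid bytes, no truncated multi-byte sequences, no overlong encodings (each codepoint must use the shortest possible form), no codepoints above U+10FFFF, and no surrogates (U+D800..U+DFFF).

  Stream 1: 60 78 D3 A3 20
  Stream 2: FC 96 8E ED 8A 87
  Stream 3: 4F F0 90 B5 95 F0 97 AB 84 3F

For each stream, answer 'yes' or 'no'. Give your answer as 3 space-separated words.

Answer: yes no yes

Derivation:
Stream 1: decodes cleanly. VALID
Stream 2: error at byte offset 0. INVALID
Stream 3: decodes cleanly. VALID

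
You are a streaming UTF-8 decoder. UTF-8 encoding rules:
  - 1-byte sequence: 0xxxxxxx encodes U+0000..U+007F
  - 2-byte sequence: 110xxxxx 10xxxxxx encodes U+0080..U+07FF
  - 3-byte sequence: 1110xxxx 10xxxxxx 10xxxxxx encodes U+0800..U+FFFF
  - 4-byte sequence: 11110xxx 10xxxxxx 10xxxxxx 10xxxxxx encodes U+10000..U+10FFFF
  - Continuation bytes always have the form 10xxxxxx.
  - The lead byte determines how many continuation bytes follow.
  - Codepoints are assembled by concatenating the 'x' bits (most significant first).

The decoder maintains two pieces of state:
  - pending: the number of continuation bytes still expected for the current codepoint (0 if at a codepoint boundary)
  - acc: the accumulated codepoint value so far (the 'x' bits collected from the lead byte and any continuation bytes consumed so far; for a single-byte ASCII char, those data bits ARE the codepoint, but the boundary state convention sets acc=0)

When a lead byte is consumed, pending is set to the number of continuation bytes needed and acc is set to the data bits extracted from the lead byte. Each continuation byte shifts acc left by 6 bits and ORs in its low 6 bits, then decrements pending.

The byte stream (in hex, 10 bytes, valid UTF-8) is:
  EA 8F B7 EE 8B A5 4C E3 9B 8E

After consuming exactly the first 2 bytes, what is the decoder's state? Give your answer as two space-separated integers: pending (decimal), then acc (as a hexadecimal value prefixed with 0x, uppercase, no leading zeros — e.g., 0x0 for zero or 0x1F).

Byte[0]=EA: 3-byte lead. pending=2, acc=0xA
Byte[1]=8F: continuation. acc=(acc<<6)|0x0F=0x28F, pending=1

Answer: 1 0x28F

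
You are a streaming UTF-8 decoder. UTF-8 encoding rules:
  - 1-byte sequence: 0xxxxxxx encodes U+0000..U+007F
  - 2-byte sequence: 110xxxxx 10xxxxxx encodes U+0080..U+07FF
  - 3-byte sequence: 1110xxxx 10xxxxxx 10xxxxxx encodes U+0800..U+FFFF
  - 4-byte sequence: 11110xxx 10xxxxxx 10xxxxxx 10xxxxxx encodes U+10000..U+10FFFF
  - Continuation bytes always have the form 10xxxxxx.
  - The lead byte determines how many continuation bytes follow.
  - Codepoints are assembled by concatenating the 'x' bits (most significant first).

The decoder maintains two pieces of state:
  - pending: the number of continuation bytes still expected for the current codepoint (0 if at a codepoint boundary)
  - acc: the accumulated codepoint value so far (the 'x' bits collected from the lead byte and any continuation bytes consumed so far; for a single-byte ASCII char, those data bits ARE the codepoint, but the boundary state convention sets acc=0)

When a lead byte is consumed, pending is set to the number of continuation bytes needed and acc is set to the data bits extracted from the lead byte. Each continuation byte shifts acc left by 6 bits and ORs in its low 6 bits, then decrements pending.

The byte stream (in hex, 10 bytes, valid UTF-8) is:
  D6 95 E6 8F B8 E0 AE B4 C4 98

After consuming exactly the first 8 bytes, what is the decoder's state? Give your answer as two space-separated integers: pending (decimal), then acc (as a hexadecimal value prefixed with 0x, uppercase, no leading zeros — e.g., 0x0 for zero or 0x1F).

Answer: 0 0xBB4

Derivation:
Byte[0]=D6: 2-byte lead. pending=1, acc=0x16
Byte[1]=95: continuation. acc=(acc<<6)|0x15=0x595, pending=0
Byte[2]=E6: 3-byte lead. pending=2, acc=0x6
Byte[3]=8F: continuation. acc=(acc<<6)|0x0F=0x18F, pending=1
Byte[4]=B8: continuation. acc=(acc<<6)|0x38=0x63F8, pending=0
Byte[5]=E0: 3-byte lead. pending=2, acc=0x0
Byte[6]=AE: continuation. acc=(acc<<6)|0x2E=0x2E, pending=1
Byte[7]=B4: continuation. acc=(acc<<6)|0x34=0xBB4, pending=0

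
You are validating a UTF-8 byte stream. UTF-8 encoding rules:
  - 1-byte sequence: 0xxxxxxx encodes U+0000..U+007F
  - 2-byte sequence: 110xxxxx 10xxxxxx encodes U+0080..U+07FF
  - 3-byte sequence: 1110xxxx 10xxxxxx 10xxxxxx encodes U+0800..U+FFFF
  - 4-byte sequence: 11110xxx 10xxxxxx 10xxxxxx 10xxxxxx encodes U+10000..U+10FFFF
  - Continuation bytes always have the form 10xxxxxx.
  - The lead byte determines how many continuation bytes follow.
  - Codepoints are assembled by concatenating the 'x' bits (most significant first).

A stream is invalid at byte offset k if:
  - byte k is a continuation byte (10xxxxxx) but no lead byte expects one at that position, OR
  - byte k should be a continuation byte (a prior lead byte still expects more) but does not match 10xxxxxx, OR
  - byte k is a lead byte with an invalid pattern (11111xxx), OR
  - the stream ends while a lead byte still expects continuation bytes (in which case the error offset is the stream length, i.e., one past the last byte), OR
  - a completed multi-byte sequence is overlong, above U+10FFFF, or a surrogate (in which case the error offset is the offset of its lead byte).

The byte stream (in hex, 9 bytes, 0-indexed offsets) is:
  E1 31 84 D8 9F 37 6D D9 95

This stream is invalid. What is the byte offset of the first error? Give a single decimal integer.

Byte[0]=E1: 3-byte lead, need 2 cont bytes. acc=0x1
Byte[1]=31: expected 10xxxxxx continuation. INVALID

Answer: 1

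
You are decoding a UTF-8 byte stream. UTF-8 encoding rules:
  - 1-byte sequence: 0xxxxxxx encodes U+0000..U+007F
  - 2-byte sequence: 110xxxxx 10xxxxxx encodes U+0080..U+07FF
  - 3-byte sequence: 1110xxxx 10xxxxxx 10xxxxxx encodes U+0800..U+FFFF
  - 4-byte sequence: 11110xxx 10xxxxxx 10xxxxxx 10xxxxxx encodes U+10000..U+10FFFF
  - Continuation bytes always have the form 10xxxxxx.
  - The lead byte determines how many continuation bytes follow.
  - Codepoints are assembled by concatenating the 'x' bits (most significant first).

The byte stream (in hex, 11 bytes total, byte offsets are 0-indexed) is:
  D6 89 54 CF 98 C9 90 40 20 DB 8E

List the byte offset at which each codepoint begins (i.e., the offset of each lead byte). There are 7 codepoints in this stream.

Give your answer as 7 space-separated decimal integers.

Answer: 0 2 3 5 7 8 9

Derivation:
Byte[0]=D6: 2-byte lead, need 1 cont bytes. acc=0x16
Byte[1]=89: continuation. acc=(acc<<6)|0x09=0x589
Completed: cp=U+0589 (starts at byte 0)
Byte[2]=54: 1-byte ASCII. cp=U+0054
Byte[3]=CF: 2-byte lead, need 1 cont bytes. acc=0xF
Byte[4]=98: continuation. acc=(acc<<6)|0x18=0x3D8
Completed: cp=U+03D8 (starts at byte 3)
Byte[5]=C9: 2-byte lead, need 1 cont bytes. acc=0x9
Byte[6]=90: continuation. acc=(acc<<6)|0x10=0x250
Completed: cp=U+0250 (starts at byte 5)
Byte[7]=40: 1-byte ASCII. cp=U+0040
Byte[8]=20: 1-byte ASCII. cp=U+0020
Byte[9]=DB: 2-byte lead, need 1 cont bytes. acc=0x1B
Byte[10]=8E: continuation. acc=(acc<<6)|0x0E=0x6CE
Completed: cp=U+06CE (starts at byte 9)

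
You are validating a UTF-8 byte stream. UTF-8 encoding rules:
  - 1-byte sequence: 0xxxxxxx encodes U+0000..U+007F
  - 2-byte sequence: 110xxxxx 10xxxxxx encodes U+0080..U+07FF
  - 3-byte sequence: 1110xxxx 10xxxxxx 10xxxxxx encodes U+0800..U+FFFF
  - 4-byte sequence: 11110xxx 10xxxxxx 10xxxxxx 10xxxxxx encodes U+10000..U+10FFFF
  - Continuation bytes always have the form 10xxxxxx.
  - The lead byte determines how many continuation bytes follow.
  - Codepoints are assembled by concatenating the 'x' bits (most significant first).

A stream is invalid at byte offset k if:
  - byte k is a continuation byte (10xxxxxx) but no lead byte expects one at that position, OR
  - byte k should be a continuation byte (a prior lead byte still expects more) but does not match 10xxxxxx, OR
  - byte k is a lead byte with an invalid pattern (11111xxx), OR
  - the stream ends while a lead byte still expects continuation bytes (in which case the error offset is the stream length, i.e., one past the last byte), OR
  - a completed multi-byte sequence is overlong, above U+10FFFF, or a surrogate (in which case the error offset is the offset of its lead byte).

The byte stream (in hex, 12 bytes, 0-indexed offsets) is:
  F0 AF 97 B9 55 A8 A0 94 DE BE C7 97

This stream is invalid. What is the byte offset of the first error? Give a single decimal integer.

Byte[0]=F0: 4-byte lead, need 3 cont bytes. acc=0x0
Byte[1]=AF: continuation. acc=(acc<<6)|0x2F=0x2F
Byte[2]=97: continuation. acc=(acc<<6)|0x17=0xBD7
Byte[3]=B9: continuation. acc=(acc<<6)|0x39=0x2F5F9
Completed: cp=U+2F5F9 (starts at byte 0)
Byte[4]=55: 1-byte ASCII. cp=U+0055
Byte[5]=A8: INVALID lead byte (not 0xxx/110x/1110/11110)

Answer: 5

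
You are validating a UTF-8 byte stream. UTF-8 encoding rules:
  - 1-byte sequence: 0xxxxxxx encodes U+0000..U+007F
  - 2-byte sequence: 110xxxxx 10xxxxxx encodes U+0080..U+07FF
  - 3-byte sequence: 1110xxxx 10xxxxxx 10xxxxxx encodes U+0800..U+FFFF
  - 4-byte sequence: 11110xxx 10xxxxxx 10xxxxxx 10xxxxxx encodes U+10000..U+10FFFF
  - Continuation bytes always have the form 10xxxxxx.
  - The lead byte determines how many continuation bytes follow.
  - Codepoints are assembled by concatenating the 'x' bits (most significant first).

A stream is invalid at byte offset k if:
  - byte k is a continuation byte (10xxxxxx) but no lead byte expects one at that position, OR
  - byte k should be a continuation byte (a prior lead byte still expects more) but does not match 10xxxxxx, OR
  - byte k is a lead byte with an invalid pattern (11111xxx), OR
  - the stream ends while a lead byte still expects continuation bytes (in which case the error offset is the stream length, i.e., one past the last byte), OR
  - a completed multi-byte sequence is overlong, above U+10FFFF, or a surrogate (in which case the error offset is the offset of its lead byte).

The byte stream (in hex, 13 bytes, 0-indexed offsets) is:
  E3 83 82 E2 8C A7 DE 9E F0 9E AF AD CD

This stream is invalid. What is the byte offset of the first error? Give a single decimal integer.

Byte[0]=E3: 3-byte lead, need 2 cont bytes. acc=0x3
Byte[1]=83: continuation. acc=(acc<<6)|0x03=0xC3
Byte[2]=82: continuation. acc=(acc<<6)|0x02=0x30C2
Completed: cp=U+30C2 (starts at byte 0)
Byte[3]=E2: 3-byte lead, need 2 cont bytes. acc=0x2
Byte[4]=8C: continuation. acc=(acc<<6)|0x0C=0x8C
Byte[5]=A7: continuation. acc=(acc<<6)|0x27=0x2327
Completed: cp=U+2327 (starts at byte 3)
Byte[6]=DE: 2-byte lead, need 1 cont bytes. acc=0x1E
Byte[7]=9E: continuation. acc=(acc<<6)|0x1E=0x79E
Completed: cp=U+079E (starts at byte 6)
Byte[8]=F0: 4-byte lead, need 3 cont bytes. acc=0x0
Byte[9]=9E: continuation. acc=(acc<<6)|0x1E=0x1E
Byte[10]=AF: continuation. acc=(acc<<6)|0x2F=0x7AF
Byte[11]=AD: continuation. acc=(acc<<6)|0x2D=0x1EBED
Completed: cp=U+1EBED (starts at byte 8)
Byte[12]=CD: 2-byte lead, need 1 cont bytes. acc=0xD
Byte[13]: stream ended, expected continuation. INVALID

Answer: 13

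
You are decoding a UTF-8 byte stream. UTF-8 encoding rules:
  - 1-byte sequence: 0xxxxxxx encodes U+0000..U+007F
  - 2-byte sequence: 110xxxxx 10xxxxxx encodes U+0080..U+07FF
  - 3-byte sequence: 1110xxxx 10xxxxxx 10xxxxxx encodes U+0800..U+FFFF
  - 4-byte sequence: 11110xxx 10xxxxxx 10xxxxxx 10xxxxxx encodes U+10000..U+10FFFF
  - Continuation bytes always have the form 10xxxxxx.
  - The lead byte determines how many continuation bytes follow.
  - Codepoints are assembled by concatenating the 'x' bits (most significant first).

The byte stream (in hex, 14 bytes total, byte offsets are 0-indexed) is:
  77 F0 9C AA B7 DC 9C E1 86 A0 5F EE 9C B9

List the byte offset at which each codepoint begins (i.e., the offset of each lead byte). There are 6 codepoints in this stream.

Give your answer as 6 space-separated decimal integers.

Byte[0]=77: 1-byte ASCII. cp=U+0077
Byte[1]=F0: 4-byte lead, need 3 cont bytes. acc=0x0
Byte[2]=9C: continuation. acc=(acc<<6)|0x1C=0x1C
Byte[3]=AA: continuation. acc=(acc<<6)|0x2A=0x72A
Byte[4]=B7: continuation. acc=(acc<<6)|0x37=0x1CAB7
Completed: cp=U+1CAB7 (starts at byte 1)
Byte[5]=DC: 2-byte lead, need 1 cont bytes. acc=0x1C
Byte[6]=9C: continuation. acc=(acc<<6)|0x1C=0x71C
Completed: cp=U+071C (starts at byte 5)
Byte[7]=E1: 3-byte lead, need 2 cont bytes. acc=0x1
Byte[8]=86: continuation. acc=(acc<<6)|0x06=0x46
Byte[9]=A0: continuation. acc=(acc<<6)|0x20=0x11A0
Completed: cp=U+11A0 (starts at byte 7)
Byte[10]=5F: 1-byte ASCII. cp=U+005F
Byte[11]=EE: 3-byte lead, need 2 cont bytes. acc=0xE
Byte[12]=9C: continuation. acc=(acc<<6)|0x1C=0x39C
Byte[13]=B9: continuation. acc=(acc<<6)|0x39=0xE739
Completed: cp=U+E739 (starts at byte 11)

Answer: 0 1 5 7 10 11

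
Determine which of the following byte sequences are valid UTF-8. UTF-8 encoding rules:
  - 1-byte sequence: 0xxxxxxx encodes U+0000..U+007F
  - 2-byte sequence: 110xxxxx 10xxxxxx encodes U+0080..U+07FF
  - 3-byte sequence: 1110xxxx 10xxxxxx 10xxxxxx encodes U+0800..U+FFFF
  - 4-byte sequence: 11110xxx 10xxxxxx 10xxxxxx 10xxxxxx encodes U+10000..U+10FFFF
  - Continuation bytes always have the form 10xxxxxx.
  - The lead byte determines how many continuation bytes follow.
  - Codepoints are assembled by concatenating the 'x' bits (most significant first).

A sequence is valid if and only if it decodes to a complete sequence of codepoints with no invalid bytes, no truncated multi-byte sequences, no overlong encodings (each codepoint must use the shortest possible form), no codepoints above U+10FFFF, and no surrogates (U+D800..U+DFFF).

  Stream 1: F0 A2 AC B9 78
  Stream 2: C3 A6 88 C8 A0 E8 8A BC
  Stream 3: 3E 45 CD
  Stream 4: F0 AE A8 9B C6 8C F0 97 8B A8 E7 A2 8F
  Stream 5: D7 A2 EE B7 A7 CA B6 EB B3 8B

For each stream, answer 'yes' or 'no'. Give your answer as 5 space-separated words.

Stream 1: decodes cleanly. VALID
Stream 2: error at byte offset 2. INVALID
Stream 3: error at byte offset 3. INVALID
Stream 4: decodes cleanly. VALID
Stream 5: decodes cleanly. VALID

Answer: yes no no yes yes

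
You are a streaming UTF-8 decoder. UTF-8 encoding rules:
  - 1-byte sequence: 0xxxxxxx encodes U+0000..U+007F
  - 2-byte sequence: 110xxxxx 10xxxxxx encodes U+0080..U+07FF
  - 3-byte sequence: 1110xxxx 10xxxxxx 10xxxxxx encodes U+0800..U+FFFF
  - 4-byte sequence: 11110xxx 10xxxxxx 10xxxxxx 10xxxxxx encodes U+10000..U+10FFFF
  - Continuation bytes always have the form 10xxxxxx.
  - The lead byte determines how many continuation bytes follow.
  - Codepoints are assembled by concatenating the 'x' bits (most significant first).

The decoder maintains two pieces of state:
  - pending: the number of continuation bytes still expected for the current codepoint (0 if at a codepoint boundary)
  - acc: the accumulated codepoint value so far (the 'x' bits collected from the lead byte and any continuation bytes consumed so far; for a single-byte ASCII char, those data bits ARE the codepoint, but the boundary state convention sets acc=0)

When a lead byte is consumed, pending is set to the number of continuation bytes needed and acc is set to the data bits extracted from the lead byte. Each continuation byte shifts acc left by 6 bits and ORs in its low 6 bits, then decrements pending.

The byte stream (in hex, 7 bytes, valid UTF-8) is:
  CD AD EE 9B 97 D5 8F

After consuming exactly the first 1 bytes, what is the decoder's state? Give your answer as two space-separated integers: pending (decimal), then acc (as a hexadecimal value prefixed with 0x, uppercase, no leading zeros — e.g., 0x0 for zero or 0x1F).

Byte[0]=CD: 2-byte lead. pending=1, acc=0xD

Answer: 1 0xD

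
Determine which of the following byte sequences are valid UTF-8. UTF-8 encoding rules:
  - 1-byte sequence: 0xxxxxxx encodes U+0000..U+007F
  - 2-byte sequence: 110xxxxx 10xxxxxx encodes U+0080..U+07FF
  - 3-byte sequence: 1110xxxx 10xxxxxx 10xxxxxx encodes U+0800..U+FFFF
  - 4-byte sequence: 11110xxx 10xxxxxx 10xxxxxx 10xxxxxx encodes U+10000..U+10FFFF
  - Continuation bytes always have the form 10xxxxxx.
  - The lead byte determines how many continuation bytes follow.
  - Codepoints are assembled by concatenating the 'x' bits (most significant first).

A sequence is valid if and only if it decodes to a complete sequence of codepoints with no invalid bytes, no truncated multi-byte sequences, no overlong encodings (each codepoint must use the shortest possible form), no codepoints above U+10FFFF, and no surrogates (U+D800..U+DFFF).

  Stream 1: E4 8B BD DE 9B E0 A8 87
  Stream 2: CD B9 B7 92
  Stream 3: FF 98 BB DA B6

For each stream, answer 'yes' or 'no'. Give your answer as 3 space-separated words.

Stream 1: decodes cleanly. VALID
Stream 2: error at byte offset 2. INVALID
Stream 3: error at byte offset 0. INVALID

Answer: yes no no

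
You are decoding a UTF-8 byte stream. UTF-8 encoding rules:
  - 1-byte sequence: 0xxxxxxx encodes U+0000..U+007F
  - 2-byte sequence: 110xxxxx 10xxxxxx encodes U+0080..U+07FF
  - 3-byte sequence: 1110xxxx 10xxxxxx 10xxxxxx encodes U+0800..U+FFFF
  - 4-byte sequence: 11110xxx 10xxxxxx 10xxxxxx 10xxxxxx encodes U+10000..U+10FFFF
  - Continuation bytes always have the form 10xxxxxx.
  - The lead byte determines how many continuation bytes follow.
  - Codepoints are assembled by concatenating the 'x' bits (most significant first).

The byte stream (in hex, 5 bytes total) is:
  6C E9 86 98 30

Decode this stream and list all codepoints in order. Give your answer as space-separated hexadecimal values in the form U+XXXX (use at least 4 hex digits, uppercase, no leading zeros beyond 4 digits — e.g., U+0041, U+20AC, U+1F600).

Answer: U+006C U+9198 U+0030

Derivation:
Byte[0]=6C: 1-byte ASCII. cp=U+006C
Byte[1]=E9: 3-byte lead, need 2 cont bytes. acc=0x9
Byte[2]=86: continuation. acc=(acc<<6)|0x06=0x246
Byte[3]=98: continuation. acc=(acc<<6)|0x18=0x9198
Completed: cp=U+9198 (starts at byte 1)
Byte[4]=30: 1-byte ASCII. cp=U+0030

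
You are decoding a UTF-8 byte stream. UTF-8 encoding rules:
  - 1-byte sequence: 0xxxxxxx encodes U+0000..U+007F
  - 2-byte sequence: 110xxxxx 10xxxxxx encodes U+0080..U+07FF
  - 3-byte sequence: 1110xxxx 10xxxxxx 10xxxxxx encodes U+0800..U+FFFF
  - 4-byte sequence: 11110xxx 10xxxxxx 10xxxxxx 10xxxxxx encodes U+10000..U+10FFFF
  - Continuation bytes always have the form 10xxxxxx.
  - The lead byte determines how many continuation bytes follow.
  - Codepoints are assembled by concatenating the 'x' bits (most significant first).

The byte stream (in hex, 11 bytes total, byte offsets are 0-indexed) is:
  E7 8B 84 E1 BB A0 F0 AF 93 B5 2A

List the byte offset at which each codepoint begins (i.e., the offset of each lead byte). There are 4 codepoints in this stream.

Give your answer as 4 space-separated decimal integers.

Answer: 0 3 6 10

Derivation:
Byte[0]=E7: 3-byte lead, need 2 cont bytes. acc=0x7
Byte[1]=8B: continuation. acc=(acc<<6)|0x0B=0x1CB
Byte[2]=84: continuation. acc=(acc<<6)|0x04=0x72C4
Completed: cp=U+72C4 (starts at byte 0)
Byte[3]=E1: 3-byte lead, need 2 cont bytes. acc=0x1
Byte[4]=BB: continuation. acc=(acc<<6)|0x3B=0x7B
Byte[5]=A0: continuation. acc=(acc<<6)|0x20=0x1EE0
Completed: cp=U+1EE0 (starts at byte 3)
Byte[6]=F0: 4-byte lead, need 3 cont bytes. acc=0x0
Byte[7]=AF: continuation. acc=(acc<<6)|0x2F=0x2F
Byte[8]=93: continuation. acc=(acc<<6)|0x13=0xBD3
Byte[9]=B5: continuation. acc=(acc<<6)|0x35=0x2F4F5
Completed: cp=U+2F4F5 (starts at byte 6)
Byte[10]=2A: 1-byte ASCII. cp=U+002A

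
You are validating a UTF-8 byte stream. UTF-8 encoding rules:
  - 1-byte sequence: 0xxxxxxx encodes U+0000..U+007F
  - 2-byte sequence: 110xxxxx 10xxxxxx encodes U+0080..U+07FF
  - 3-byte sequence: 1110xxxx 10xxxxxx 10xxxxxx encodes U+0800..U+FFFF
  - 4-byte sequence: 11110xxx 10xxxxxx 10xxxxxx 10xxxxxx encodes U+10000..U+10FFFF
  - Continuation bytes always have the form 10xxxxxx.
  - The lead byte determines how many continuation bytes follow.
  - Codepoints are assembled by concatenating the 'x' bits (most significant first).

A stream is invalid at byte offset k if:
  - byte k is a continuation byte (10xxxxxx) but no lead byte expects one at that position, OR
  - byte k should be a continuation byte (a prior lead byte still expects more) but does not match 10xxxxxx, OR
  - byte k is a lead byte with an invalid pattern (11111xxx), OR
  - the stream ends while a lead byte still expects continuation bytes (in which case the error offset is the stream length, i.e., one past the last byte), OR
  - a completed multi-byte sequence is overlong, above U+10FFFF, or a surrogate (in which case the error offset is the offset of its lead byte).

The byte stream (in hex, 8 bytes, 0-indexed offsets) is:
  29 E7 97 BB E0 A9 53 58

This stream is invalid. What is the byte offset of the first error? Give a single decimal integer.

Byte[0]=29: 1-byte ASCII. cp=U+0029
Byte[1]=E7: 3-byte lead, need 2 cont bytes. acc=0x7
Byte[2]=97: continuation. acc=(acc<<6)|0x17=0x1D7
Byte[3]=BB: continuation. acc=(acc<<6)|0x3B=0x75FB
Completed: cp=U+75FB (starts at byte 1)
Byte[4]=E0: 3-byte lead, need 2 cont bytes. acc=0x0
Byte[5]=A9: continuation. acc=(acc<<6)|0x29=0x29
Byte[6]=53: expected 10xxxxxx continuation. INVALID

Answer: 6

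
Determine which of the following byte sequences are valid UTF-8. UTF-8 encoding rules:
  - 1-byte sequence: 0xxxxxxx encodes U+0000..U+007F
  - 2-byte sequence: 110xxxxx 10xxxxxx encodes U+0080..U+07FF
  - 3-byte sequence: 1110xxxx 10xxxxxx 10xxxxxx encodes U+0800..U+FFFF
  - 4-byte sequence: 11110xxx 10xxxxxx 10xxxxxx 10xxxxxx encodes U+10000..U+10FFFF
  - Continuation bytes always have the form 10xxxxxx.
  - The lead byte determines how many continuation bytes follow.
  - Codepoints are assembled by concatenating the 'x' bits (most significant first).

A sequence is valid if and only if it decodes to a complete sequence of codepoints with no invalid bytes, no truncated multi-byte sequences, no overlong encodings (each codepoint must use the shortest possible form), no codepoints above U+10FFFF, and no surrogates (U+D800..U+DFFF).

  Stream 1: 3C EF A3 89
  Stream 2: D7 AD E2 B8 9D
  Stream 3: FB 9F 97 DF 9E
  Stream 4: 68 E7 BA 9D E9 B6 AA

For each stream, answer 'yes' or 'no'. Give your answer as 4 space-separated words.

Answer: yes yes no yes

Derivation:
Stream 1: decodes cleanly. VALID
Stream 2: decodes cleanly. VALID
Stream 3: error at byte offset 0. INVALID
Stream 4: decodes cleanly. VALID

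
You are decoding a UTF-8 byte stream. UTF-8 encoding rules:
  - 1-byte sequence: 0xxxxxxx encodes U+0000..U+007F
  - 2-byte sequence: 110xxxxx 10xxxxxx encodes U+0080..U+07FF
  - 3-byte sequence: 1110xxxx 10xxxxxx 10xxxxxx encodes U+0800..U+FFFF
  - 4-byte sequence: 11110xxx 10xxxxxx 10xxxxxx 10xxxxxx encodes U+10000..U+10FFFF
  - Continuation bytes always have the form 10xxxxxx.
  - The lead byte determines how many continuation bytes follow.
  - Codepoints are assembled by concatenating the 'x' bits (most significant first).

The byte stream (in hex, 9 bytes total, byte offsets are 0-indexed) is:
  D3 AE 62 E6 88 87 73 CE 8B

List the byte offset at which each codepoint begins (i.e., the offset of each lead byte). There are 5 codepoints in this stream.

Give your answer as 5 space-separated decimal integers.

Answer: 0 2 3 6 7

Derivation:
Byte[0]=D3: 2-byte lead, need 1 cont bytes. acc=0x13
Byte[1]=AE: continuation. acc=(acc<<6)|0x2E=0x4EE
Completed: cp=U+04EE (starts at byte 0)
Byte[2]=62: 1-byte ASCII. cp=U+0062
Byte[3]=E6: 3-byte lead, need 2 cont bytes. acc=0x6
Byte[4]=88: continuation. acc=(acc<<6)|0x08=0x188
Byte[5]=87: continuation. acc=(acc<<6)|0x07=0x6207
Completed: cp=U+6207 (starts at byte 3)
Byte[6]=73: 1-byte ASCII. cp=U+0073
Byte[7]=CE: 2-byte lead, need 1 cont bytes. acc=0xE
Byte[8]=8B: continuation. acc=(acc<<6)|0x0B=0x38B
Completed: cp=U+038B (starts at byte 7)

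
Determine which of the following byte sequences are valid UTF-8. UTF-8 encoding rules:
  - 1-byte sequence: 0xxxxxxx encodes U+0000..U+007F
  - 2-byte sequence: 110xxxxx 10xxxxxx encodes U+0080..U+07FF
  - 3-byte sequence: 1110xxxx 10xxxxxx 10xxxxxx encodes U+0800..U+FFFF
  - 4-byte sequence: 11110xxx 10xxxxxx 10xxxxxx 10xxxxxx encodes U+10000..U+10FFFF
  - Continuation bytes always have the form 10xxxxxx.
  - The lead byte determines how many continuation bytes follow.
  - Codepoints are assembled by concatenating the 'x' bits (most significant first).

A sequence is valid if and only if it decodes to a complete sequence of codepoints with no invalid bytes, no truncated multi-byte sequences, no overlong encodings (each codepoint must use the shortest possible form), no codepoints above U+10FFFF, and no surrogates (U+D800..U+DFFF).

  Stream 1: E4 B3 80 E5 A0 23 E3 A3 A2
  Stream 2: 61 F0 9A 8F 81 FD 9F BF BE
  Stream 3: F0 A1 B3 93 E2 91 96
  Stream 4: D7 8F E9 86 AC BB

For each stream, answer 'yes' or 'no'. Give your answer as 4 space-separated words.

Stream 1: error at byte offset 5. INVALID
Stream 2: error at byte offset 5. INVALID
Stream 3: decodes cleanly. VALID
Stream 4: error at byte offset 5. INVALID

Answer: no no yes no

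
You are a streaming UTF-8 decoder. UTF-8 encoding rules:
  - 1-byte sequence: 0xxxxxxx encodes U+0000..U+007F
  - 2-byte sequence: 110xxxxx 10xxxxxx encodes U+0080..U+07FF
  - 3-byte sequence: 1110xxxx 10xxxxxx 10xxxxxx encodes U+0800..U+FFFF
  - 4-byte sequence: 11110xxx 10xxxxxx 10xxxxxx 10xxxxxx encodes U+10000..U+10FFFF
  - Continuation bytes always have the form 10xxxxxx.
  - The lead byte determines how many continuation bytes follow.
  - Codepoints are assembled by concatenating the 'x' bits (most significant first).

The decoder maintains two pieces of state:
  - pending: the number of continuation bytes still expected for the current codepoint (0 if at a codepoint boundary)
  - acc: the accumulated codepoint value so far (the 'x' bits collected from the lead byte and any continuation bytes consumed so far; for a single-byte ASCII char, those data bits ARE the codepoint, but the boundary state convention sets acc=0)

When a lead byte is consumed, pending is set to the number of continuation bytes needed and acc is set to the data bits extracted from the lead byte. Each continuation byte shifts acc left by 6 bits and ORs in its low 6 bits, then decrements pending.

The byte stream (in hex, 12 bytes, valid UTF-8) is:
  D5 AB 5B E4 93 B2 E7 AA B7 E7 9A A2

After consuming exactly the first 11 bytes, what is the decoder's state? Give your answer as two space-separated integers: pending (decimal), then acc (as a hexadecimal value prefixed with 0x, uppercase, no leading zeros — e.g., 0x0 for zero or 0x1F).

Byte[0]=D5: 2-byte lead. pending=1, acc=0x15
Byte[1]=AB: continuation. acc=(acc<<6)|0x2B=0x56B, pending=0
Byte[2]=5B: 1-byte. pending=0, acc=0x0
Byte[3]=E4: 3-byte lead. pending=2, acc=0x4
Byte[4]=93: continuation. acc=(acc<<6)|0x13=0x113, pending=1
Byte[5]=B2: continuation. acc=(acc<<6)|0x32=0x44F2, pending=0
Byte[6]=E7: 3-byte lead. pending=2, acc=0x7
Byte[7]=AA: continuation. acc=(acc<<6)|0x2A=0x1EA, pending=1
Byte[8]=B7: continuation. acc=(acc<<6)|0x37=0x7AB7, pending=0
Byte[9]=E7: 3-byte lead. pending=2, acc=0x7
Byte[10]=9A: continuation. acc=(acc<<6)|0x1A=0x1DA, pending=1

Answer: 1 0x1DA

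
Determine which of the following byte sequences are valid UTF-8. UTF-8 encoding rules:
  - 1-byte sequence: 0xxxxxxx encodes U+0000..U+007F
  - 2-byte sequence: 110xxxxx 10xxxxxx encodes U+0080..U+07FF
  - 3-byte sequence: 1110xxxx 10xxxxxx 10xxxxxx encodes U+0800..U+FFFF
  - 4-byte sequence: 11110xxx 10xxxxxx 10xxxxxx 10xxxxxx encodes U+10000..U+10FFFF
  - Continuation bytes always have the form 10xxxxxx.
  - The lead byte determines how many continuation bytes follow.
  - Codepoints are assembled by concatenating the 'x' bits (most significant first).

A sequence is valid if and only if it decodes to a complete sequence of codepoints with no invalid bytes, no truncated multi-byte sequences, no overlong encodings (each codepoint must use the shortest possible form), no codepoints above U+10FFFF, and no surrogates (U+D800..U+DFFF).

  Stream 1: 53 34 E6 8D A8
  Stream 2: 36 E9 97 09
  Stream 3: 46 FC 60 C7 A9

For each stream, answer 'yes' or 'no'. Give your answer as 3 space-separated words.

Answer: yes no no

Derivation:
Stream 1: decodes cleanly. VALID
Stream 2: error at byte offset 3. INVALID
Stream 3: error at byte offset 1. INVALID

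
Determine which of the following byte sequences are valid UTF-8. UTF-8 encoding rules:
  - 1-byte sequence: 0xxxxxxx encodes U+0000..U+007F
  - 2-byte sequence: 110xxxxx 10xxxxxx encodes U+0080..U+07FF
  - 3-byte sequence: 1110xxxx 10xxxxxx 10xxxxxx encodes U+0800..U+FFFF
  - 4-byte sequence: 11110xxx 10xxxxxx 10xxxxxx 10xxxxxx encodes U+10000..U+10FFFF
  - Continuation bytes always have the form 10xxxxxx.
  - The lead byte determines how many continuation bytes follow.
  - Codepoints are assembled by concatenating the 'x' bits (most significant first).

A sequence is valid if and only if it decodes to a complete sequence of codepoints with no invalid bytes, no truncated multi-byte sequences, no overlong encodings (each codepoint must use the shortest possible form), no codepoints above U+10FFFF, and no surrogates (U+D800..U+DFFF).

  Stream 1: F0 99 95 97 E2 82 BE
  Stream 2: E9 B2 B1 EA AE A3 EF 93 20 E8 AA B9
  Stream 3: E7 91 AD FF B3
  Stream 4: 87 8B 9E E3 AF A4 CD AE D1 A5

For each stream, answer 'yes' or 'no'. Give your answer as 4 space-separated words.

Answer: yes no no no

Derivation:
Stream 1: decodes cleanly. VALID
Stream 2: error at byte offset 8. INVALID
Stream 3: error at byte offset 3. INVALID
Stream 4: error at byte offset 0. INVALID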